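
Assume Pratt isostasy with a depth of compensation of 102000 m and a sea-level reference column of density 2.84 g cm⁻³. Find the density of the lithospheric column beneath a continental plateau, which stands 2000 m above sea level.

Pratt balance: ρ_ref D = ρ (D + h).
ρ = ρ_ref D/(D + h) = 2.84 × 102000 m/(102000 m + 2000 m) = 2.79 g cm⁻³.

2.79 g cm⁻³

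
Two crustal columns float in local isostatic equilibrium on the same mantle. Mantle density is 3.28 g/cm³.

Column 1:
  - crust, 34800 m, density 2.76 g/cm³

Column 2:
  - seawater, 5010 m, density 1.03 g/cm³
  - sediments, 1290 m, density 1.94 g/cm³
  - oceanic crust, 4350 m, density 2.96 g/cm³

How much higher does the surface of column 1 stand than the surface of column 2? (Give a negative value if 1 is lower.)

1130 m

For any compensation level in the mantle, the mantle terms cancel and isostasy reduces to e = (Σt_1 − Σt_2) − (Σ(ρt)_1 − Σ(ρt)_2) / ρ_m.
Σt_1 = 34800 m; Σt_2 = 10650 m; Σ(ρt)_1 = 96048; Σ(ρt)_2 = 20538.9 (in m·g/cm³).
e = (34800 − 10650) − (96048 − 20538.9) / 3.28 = 1130 m.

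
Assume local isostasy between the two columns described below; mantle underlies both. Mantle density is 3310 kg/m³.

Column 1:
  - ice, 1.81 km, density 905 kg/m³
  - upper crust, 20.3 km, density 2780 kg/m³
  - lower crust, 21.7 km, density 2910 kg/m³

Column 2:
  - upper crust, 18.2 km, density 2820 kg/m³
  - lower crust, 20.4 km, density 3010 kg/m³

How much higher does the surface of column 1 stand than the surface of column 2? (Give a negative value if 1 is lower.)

2.64 km

For any compensation level in the mantle, the mantle terms cancel and isostasy reduces to e = (Σt_1 − Σt_2) − (Σ(ρt)_1 − Σ(ρt)_2) / ρ_m.
Σt_1 = 43.81 km; Σt_2 = 38.6 km; Σ(ρt)_1 = 121219.05; Σ(ρt)_2 = 112728 (in km·kg/m³).
e = (43.81 − 38.6) − (121219.05 − 112728) / 3310 = 2.64 km.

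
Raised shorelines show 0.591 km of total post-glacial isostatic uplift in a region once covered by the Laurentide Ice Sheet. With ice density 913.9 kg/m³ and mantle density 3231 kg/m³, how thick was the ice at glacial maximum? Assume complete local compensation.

u = t ρ_ice/ρ_m → t = u ρ_m/ρ_ice = 0.591 km × 3231/913.9 = 2.09 km.

2.09 km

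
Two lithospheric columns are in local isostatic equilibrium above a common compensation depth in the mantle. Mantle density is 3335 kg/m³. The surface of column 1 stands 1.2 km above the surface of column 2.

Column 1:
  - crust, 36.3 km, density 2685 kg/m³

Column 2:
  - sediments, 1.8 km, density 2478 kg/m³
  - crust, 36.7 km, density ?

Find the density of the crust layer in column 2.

2840 kg/m³

Take the compensation level at the base of the deeper column (depth z_c below the surface of column 1) and equate Σ ρ_i t_i down to z_c; mantle fills any gap and the z_c terms cancel.
Column 1: 36.3×2685 + (z_c − 36.3)×3335
Column 2: 1.2×0 + 1.8×2478 + 36.7×ρ + (z_c − 1.2 − 38.5)×3335
The z_c×3335 term appears on both sides and cancels. Collect the known terms of each column as K = Σ(ρt)_known − 3335 × (depth of known layers): K_1 = 97465.5 − 3335×36.3 = −23595; K_2 = 4460.4 − 3335×(1.2 + 38.5) = −127939.1.
Balance: K_1 = K_2 + 36.7×ρ, so ρ = (K_1 − K_2)/36.7 = 104344/36.7 = 2840 kg/m³.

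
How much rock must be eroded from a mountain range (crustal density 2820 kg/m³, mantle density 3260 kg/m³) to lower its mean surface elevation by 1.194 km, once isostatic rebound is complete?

8.85 km

Net drop Δ = e − u = e − e ρ_c/ρ_m = e (ρ_m − ρ_c)/ρ_m.
e = Δ ρ_m/(ρ_m − ρ_c) = 1.194 km × 3260/440 = 8.85 km.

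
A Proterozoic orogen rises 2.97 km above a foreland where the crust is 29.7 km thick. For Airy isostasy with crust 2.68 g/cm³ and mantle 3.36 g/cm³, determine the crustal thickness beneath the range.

44.4 km

Root depth r = h ρ_c / (ρ_m − ρ_c) = 2.97 km × 2.68 / 0.68 = 11.71 km.
Total thickness = T + h + r = 29.7 km + 2.97 km + 11.71 km = 44.4 km.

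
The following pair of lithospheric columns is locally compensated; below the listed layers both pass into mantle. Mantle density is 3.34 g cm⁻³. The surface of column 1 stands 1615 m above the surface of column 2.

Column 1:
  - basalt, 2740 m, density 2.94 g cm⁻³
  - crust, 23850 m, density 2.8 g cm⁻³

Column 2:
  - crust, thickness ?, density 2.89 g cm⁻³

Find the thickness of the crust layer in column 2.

Take the compensation level at the base of the deeper column (depth z_c below the surface of column 1) and equate Σ ρ_i t_i down to z_c; mantle fills any gap and the z_c terms cancel.
Column 1: 2740×2.94 + 23850×2.8 + (z_c − 26590)×3.34
Column 2: 1615×0 + x×2.89 + (z_c − 1615 − 0 − x)×3.34
The z_c×3.34 term appears on both sides and cancels. Collect the known terms of each column as K = Σ(ρt)_known − 3.34 × (depth of known layers): K_1 = 74835.6 − 3.34×26590 = −13975; K_2 = 0 − 3.34×(1615 + 0) = −5394.1.
Balance: K_1 = K_2 − x×(3.34 − 2.89), so x = (K_2 − K_1)/(3.34 − 2.89) = 8580.9/0.45 = 19100 m.

19100 m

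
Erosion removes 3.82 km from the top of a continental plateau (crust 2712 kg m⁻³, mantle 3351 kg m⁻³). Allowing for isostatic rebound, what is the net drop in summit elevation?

Rebound u = e ρ_c/ρ_m = 3.82 km × 2712/3351 = 3.092 km.
Net surface drop = e − u = 3.82 km − 3.092 km = e (ρ_m − ρ_c)/ρ_m = 0.728 km.

0.728 km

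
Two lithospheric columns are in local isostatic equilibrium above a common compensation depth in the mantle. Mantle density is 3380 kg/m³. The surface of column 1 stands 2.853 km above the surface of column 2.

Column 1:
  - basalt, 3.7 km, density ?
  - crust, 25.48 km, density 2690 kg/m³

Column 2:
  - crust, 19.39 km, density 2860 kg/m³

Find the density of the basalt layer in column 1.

2800 kg/m³

Take the compensation level at the base of the deeper column (depth z_c below the surface of column 1) and equate Σ ρ_i t_i down to z_c; mantle fills any gap and the z_c terms cancel.
Column 1: 3.7×ρ + 25.48×2690 + (z_c − 29.18)×3380
Column 2: 2.853×0 + 19.39×2860 + (z_c − 2.853 − 19.39)×3380
The z_c×3380 term appears on both sides and cancels. Collect the known terms of each column as K = Σ(ρt)_known − 3380 × (depth of known layers): K_1 = 68541.2 − 3380×29.18 = −30087.2; K_2 = 55455.4 − 3380×(2.853 + 19.39) = −19725.94.
Balance: K_1 + 3.7×ρ = K_2, so ρ = (K_2 − K_1)/3.7 = 10361.3/3.7 = 2800 kg/m³.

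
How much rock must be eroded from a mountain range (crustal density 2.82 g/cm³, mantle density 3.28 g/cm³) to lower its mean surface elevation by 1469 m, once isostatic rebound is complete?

Net drop Δ = e − u = e − e ρ_c/ρ_m = e (ρ_m − ρ_c)/ρ_m.
e = Δ ρ_m/(ρ_m − ρ_c) = 1469 m × 3.28/0.46 = 10500 m.

10500 m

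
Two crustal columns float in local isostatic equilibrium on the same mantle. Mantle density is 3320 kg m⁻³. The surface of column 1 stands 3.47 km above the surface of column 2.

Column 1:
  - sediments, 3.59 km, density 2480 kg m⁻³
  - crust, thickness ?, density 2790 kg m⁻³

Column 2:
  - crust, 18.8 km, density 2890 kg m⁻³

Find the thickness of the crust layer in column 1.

Take the compensation level at the base of the deeper column (depth z_c below the surface of column 1) and equate Σ ρ_i t_i down to z_c; mantle fills any gap and the z_c terms cancel.
Column 1: 3.59×2480 + x×2790 + (z_c − 3.59 − x)×3320
Column 2: 3.47×0 + 18.8×2890 + (z_c − 3.47 − 18.8)×3320
The z_c×3320 term appears on both sides and cancels. Collect the known terms of each column as K = Σ(ρt)_known − 3320 × (depth of known layers): K_1 = 8903.2 − 3320×3.59 = −3015.6; K_2 = 54332 − 3320×(3.47 + 18.8) = −19604.4.
Balance: K_1 − x×(3320 − 2790) = K_2, so x = (K_1 − K_2)/(3320 − 2790) = 16588.8/530 = 31.3 km.

31.3 km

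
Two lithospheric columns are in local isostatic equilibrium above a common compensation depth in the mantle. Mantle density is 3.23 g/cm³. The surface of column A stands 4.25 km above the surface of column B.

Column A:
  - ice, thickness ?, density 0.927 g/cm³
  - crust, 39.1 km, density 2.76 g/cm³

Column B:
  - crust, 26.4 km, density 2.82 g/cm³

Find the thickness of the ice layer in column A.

2.68 km

Take the compensation level at the base of the deeper column (depth z_c below the surface of column A) and equate Σ ρ_i t_i down to z_c; mantle fills any gap and the z_c terms cancel.
Column A: x×0.927 + 39.1×2.76 + (z_c − 39.1 − x)×3.23
Column B: 4.25×0 + 26.4×2.82 + (z_c − 4.25 − 26.4)×3.23
The z_c×3.23 term appears on both sides and cancels. Collect the known terms of each column as K = Σ(ρt)_known − 3.23 × (depth of known layers): K_A = 107.916 − 3.23×39.1 = −18.377; K_B = 74.448 − 3.23×(4.25 + 26.4) = −24.5515.
Balance: K_A − x×(3.23 − 0.927) = K_B, so x = (K_A − K_B)/(3.23 − 0.927) = 6.1745/2.303 = 2.68 km.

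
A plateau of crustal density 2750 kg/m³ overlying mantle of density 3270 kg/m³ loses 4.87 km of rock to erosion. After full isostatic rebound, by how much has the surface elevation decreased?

0.774 km

Rebound u = e ρ_c/ρ_m = 4.87 km × 2750/3270 = 4.096 km.
Net surface drop = e − u = 4.87 km − 4.096 km = e (ρ_m − ρ_c)/ρ_m = 0.774 km.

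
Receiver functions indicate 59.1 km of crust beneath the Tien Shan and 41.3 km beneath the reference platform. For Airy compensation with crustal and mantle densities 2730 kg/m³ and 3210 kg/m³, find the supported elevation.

2.66 km

Excess crust Δ = 59.1 km − 41.3 km = 17.8 km, split between elevation h and root r with h + r = Δ.
Airy balance ρ_c h = (ρ_m − ρ_c) r gives r = h ρ_c/(ρ_m − ρ_c), so h (1 + ρ_c/(ρ_m − ρ_c)) = Δ, i.e. h = Δ (ρ_m − ρ_c)/ρ_m.
h = 17.8 km × 480/3210 = 2.66 km.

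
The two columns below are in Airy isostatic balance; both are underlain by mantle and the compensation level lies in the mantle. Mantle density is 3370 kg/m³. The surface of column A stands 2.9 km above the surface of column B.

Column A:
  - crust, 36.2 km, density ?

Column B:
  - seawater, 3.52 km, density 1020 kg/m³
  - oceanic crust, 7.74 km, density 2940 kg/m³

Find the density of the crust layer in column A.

Take the compensation level at the base of the deeper column (depth z_c below the surface of column A) and equate Σ ρ_i t_i down to z_c; mantle fills any gap and the z_c terms cancel.
Column A: 36.2×ρ + (z_c − 36.2)×3370
Column B: 2.9×0 + 3.52×1020 + 7.74×2940 + (z_c − 2.9 − 11.26)×3370
The z_c×3370 term appears on both sides and cancels. Collect the known terms of each column as K = Σ(ρt)_known − 3370 × (depth of known layers): K_A = 0 − 3370×36.2 = −121994; K_B = 26346 − 3370×(2.9 + 11.26) = −21373.2.
Balance: K_A + 36.2×ρ = K_B, so ρ = (K_B − K_A)/36.2 = 100621/36.2 = 2780 kg/m³.

2780 kg/m³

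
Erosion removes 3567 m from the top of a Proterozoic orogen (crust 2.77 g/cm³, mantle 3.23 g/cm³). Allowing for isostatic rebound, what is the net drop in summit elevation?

508 m

Rebound u = e ρ_c/ρ_m = 3567 m × 2.77/3.23 = 3059 m.
Net surface drop = e − u = 3567 m − 3059 m = e (ρ_m − ρ_c)/ρ_m = 508 m.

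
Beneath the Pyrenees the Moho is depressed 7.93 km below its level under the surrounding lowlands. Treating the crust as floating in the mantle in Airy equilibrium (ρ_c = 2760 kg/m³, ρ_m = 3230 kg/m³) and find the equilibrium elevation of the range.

1.35 km

Balancing pressure at the compensation depth: ρ_c h = (ρ_m − ρ_c) r.
h = r (ρ_m − ρ_c) / ρ_c = 7.93 km × (3230 − 2760) / 2760 = 1.35 km.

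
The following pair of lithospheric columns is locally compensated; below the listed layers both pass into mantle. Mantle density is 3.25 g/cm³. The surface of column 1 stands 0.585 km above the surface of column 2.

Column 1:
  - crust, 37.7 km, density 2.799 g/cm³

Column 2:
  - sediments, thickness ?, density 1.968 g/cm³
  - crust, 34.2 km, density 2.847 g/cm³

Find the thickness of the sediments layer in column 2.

Take the compensation level at the base of the deeper column (depth z_c below the surface of column 1) and equate Σ ρ_i t_i down to z_c; mantle fills any gap and the z_c terms cancel.
Column 1: 37.7×2.799 + (z_c − 37.7)×3.25
Column 2: 0.585×0 + x×1.968 + 34.2×2.847 + (z_c − 0.585 − 34.2 − x)×3.25
The z_c×3.25 term appears on both sides and cancels. Collect the known terms of each column as K = Σ(ρt)_known − 3.25 × (depth of known layers): K_1 = 105.5223 − 3.25×37.7 = −17.0027; K_2 = 97.3674 − 3.25×(0.585 + 34.2) = −15.68385.
Balance: K_1 = K_2 − x×(3.25 − 1.968), so x = (K_2 − K_1)/(3.25 − 1.968) = 1.31885/1.282 = 1.03 km.

1.03 km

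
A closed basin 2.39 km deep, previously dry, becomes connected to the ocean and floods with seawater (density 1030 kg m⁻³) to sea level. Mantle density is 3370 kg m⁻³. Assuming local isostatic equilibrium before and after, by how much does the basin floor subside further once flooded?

After flooding the water column is d + s deep. Its weight must equal the weight of mantle displaced by the extra subsidence s: (d + s) ρ_w = s ρ_m.
s = d ρ_w / (ρ_m − ρ_w) = 2.39 km × 1030/(3370 − 1030) = 1.05 km.

1.05 km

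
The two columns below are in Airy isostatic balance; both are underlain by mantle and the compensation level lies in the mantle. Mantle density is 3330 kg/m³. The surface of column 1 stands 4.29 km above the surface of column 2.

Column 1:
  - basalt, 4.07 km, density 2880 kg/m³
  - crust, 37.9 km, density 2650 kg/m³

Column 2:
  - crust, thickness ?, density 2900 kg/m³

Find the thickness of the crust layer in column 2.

Take the compensation level at the base of the deeper column (depth z_c below the surface of column 1) and equate Σ ρ_i t_i down to z_c; mantle fills any gap and the z_c terms cancel.
Column 1: 4.07×2880 + 37.9×2650 + (z_c − 41.97)×3330
Column 2: 4.29×0 + x×2900 + (z_c − 4.29 − 0 − x)×3330
The z_c×3330 term appears on both sides and cancels. Collect the known terms of each column as K = Σ(ρt)_known − 3330 × (depth of known layers): K_1 = 112156.6 − 3330×41.97 = −27603.5; K_2 = 0 − 3330×(4.29 + 0) = −14285.7.
Balance: K_1 = K_2 − x×(3330 − 2900), so x = (K_2 − K_1)/(3330 − 2900) = 13317.8/430 = 31 km.

31 km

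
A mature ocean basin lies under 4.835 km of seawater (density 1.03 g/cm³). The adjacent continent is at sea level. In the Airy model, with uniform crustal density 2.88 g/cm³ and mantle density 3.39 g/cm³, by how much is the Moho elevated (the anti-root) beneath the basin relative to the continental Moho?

17.5 km

Equating mass per unit area of the two columns: replacing crust with seawater at the top is compensated by replacing crust with mantle at the base: d (ρ_c − ρ_w) = a (ρ_m − ρ_c).
a = d (ρ_c − ρ_w)/(ρ_m − ρ_c) = 4.835 km × 1.85/0.51 = 17.5 km.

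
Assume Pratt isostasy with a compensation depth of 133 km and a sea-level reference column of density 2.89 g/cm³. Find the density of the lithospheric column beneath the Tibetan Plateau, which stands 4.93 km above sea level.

2.79 g/cm³

Pratt balance: ρ_ref D = ρ (D + h).
ρ = ρ_ref D/(D + h) = 2.89 × 133 km/(133 km + 4.93 km) = 2.79 g/cm³.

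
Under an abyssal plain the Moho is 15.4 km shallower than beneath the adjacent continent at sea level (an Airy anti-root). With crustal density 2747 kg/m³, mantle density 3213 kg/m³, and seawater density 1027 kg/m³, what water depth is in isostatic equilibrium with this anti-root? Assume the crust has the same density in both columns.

Replacing a thickness d of crust by seawater at the top must be balanced by replacing crust with mantle at the base: d (ρ_c − ρ_w) = a (ρ_m − ρ_c).
d = a (ρ_m − ρ_c)/(ρ_c − ρ_w) = 15.4 km × 466/1720 = 4.17 km.

4.17 km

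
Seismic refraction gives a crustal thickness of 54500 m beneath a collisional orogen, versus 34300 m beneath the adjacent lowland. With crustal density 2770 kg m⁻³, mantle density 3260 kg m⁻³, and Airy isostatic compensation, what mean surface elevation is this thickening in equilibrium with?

Excess crust Δ = 54500 m − 34300 m = 20200 m, split between elevation h and root r with h + r = Δ.
Airy balance ρ_c h = (ρ_m − ρ_c) r gives r = h ρ_c/(ρ_m − ρ_c), so h (1 + ρ_c/(ρ_m − ρ_c)) = Δ, i.e. h = Δ (ρ_m − ρ_c)/ρ_m.
h = 20200 m × 490/3260 = 3040 m.

3040 m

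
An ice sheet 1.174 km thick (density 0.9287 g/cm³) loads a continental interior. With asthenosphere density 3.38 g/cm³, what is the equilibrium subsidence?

In Airy isostatic equilibrium: the ice load ρ_ice t is balanced by mantle displaced below, ρ_m s.
s = t ρ_ice / ρ_m = 1.174 km × 0.9287/3.38 = 0.323 km.

0.323 km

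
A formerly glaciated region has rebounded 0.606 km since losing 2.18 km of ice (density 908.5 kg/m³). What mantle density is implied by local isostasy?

3270 kg/m³

ρ_m = ρ_ice t / u = 908.5 × 2.18 km/0.606 km = 3270 kg/m³.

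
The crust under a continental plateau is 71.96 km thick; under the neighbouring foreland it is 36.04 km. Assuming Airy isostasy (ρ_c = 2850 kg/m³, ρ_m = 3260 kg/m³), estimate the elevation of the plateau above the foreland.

4.52 km

Excess crust Δ = 71.96 km − 36.04 km = 35.92 km, split between elevation h and root r with h + r = Δ.
Airy balance ρ_c h = (ρ_m − ρ_c) r gives r = h ρ_c/(ρ_m − ρ_c), so h (1 + ρ_c/(ρ_m − ρ_c)) = Δ, i.e. h = Δ (ρ_m − ρ_c)/ρ_m.
h = 35.92 km × 410/3260 = 4.52 km.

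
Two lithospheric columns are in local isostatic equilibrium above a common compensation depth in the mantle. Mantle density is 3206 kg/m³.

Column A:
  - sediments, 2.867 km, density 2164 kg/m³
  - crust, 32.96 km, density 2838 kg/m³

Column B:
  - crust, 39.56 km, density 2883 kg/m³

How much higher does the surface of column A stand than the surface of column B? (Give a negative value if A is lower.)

0.73 km

For any compensation level in the mantle, the mantle terms cancel and isostasy reduces to e = (Σt_A − Σt_B) − (Σ(ρt)_A − Σ(ρt)_B) / ρ_m.
Σt_A = 35.827 km; Σt_B = 39.56 km; Σ(ρt)_A = 99744.668; Σ(ρt)_B = 114051.48 (in km·kg/m³).
e = (35.827 − 39.56) − (99744.668 − 114051.48) / 3206 = 0.73 km.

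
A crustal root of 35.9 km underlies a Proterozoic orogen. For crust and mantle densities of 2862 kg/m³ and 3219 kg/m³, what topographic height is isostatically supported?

4.48 km

Equating mass per unit area of the two columns: ρ_c h = (ρ_m − ρ_c) r.
h = r (ρ_m − ρ_c) / ρ_c = 35.9 km × (3219 − 2862) / 2862 = 4.48 km.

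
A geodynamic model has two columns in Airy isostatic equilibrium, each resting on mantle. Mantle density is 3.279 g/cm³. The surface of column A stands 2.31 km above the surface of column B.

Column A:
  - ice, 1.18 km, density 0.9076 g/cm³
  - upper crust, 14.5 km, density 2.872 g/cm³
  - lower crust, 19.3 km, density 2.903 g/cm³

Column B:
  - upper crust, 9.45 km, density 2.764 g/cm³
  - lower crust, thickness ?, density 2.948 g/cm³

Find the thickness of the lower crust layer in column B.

10.6 km

Take the compensation level at the base of the deeper column (depth z_c below the surface of column A) and equate Σ ρ_i t_i down to z_c; mantle fills any gap and the z_c terms cancel.
Column A: 1.18×0.9076 + 14.5×2.872 + 19.3×2.903 + (z_c − 34.98)×3.279
Column B: 2.31×0 + 9.45×2.764 + x×2.948 + (z_c − 2.31 − 9.45 − x)×3.279
The z_c×3.279 term appears on both sides and cancels. Collect the known terms of each column as K = Σ(ρt)_known − 3.279 × (depth of known layers): K_A = 98.742868 − 3.279×34.98 = −15.956552; K_B = 26.1198 − 3.279×(2.31 + 9.45) = −12.44124.
Balance: K_A = K_B − x×(3.279 − 2.948), so x = (K_B − K_A)/(3.279 − 2.948) = 3.51531/0.331 = 10.6 km.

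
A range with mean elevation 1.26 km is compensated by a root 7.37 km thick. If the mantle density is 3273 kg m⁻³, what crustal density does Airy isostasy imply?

2800 kg m⁻³

ρ_c h = (ρ_m − ρ_c) r → ρ_c (h + r) = ρ_m r → ρ_c = ρ_m r / (h + r).
ρ_c = 3273 × 7.37 km / (1.26 km + 7.37 km) = 2800 kg m⁻³.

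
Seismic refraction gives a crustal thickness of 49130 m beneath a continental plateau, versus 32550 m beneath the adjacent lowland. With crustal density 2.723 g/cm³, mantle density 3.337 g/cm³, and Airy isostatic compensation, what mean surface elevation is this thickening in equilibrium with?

Excess crust Δ = 49130 m − 32550 m = 16580 m, split between elevation h and root r with h + r = Δ.
Airy balance ρ_c h = (ρ_m − ρ_c) r gives r = h ρ_c/(ρ_m − ρ_c), so h (1 + ρ_c/(ρ_m − ρ_c)) = Δ, i.e. h = Δ (ρ_m − ρ_c)/ρ_m.
h = 16580 m × 0.614/3.337 = 3050 m.

3050 m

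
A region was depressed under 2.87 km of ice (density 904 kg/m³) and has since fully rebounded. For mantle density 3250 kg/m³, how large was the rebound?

0.798 km

Removing the load lets mantle flow back in; uplift u satisfies ρ_ice t = ρ_m u.
u = t ρ_ice/ρ_m = 2.87 km × 904/3250 = 0.798 km.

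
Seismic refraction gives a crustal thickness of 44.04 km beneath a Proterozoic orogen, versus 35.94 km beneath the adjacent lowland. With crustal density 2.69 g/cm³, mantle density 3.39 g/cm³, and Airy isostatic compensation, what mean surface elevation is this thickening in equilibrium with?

Excess crust Δ = 44.04 km − 35.94 km = 8.1 km, split between elevation h and root r with h + r = Δ.
Airy balance ρ_c h = (ρ_m − ρ_c) r gives r = h ρ_c/(ρ_m − ρ_c), so h (1 + ρ_c/(ρ_m − ρ_c)) = Δ, i.e. h = Δ (ρ_m − ρ_c)/ρ_m.
h = 8.1 km × 0.7/3.39 = 1.67 km.

1.67 km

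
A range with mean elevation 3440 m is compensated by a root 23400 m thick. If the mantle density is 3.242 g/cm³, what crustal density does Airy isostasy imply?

2.83 g/cm³

ρ_c h = (ρ_m − ρ_c) r → ρ_c (h + r) = ρ_m r → ρ_c = ρ_m r / (h + r).
ρ_c = 3.242 × 23400 m / (3440 m + 23400 m) = 2.83 g/cm³.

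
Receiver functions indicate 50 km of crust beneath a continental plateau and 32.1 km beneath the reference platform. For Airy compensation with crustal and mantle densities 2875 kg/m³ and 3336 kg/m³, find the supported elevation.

2.47 km

Excess crust Δ = 50 km − 32.1 km = 17.9 km, split between elevation h and root r with h + r = Δ.
Airy balance ρ_c h = (ρ_m − ρ_c) r gives r = h ρ_c/(ρ_m − ρ_c), so h (1 + ρ_c/(ρ_m − ρ_c)) = Δ, i.e. h = Δ (ρ_m − ρ_c)/ρ_m.
h = 17.9 km × 461/3336 = 2.47 km.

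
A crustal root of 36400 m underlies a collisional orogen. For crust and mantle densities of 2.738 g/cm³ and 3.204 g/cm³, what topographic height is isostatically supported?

By Archimedes' principle applied to the lithosphere: ρ_c h = (ρ_m − ρ_c) r.
h = r (ρ_m − ρ_c) / ρ_c = 36400 m × (3.204 − 2.738) / 2.738 = 6200 m.

6200 m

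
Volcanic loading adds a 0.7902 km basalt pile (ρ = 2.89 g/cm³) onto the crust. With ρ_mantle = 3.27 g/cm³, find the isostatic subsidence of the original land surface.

0.698 km

Subaerial loading: s = t ρ_load / ρ_m.
s = 0.7902 km × 2.89/3.27 = 0.698 km.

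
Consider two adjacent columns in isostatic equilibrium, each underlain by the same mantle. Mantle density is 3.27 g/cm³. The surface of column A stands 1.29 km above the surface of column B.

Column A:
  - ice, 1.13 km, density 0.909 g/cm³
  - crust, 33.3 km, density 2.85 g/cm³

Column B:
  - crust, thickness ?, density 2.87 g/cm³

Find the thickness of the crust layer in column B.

31.1 km

Take the compensation level at the base of the deeper column (depth z_c below the surface of column A) and equate Σ ρ_i t_i down to z_c; mantle fills any gap and the z_c terms cancel.
Column A: 1.13×0.909 + 33.3×2.85 + (z_c − 34.43)×3.27
Column B: 1.29×0 + x×2.87 + (z_c − 1.29 − 0 − x)×3.27
The z_c×3.27 term appears on both sides and cancels. Collect the known terms of each column as K = Σ(ρt)_known − 3.27 × (depth of known layers): K_A = 95.93217 − 3.27×34.43 = −16.65393; K_B = 0 − 3.27×(1.29 + 0) = −4.2183.
Balance: K_A = K_B − x×(3.27 − 2.87), so x = (K_B − K_A)/(3.27 − 2.87) = 12.4356/0.4 = 31.1 km.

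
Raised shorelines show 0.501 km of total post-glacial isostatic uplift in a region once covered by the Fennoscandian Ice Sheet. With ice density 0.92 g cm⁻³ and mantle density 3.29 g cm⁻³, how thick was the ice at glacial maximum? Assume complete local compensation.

u = t ρ_ice/ρ_m → t = u ρ_m/ρ_ice = 0.501 km × 3.29/0.92 = 1.79 km.

1.79 km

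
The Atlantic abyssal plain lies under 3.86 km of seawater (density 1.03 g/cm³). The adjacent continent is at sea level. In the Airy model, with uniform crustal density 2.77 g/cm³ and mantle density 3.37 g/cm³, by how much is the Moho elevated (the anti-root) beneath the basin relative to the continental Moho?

In Airy isostatic equilibrium: replacing crust with seawater at the top is compensated by replacing crust with mantle at the base: d (ρ_c − ρ_w) = a (ρ_m − ρ_c).
a = d (ρ_c − ρ_w)/(ρ_m − ρ_c) = 3.86 km × 1.74/0.6 = 11.2 km.

11.2 km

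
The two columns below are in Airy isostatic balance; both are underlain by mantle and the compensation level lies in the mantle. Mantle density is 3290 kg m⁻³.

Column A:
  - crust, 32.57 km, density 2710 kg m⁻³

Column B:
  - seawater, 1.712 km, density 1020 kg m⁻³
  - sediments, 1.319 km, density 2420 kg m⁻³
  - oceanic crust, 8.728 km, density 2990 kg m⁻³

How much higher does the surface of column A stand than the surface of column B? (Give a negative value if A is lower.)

3.42 km

For any compensation level in the mantle, the mantle terms cancel and isostasy reduces to e = (Σt_A − Σt_B) − (Σ(ρt)_A − Σ(ρt)_B) / ρ_m.
Σt_A = 32.57 km; Σt_B = 11.759 km; Σ(ρt)_A = 88264.7; Σ(ρt)_B = 31034.94 (in km·kg m⁻³).
e = (32.57 − 11.759) − (88264.7 − 31034.94) / 3290 = 3.42 km.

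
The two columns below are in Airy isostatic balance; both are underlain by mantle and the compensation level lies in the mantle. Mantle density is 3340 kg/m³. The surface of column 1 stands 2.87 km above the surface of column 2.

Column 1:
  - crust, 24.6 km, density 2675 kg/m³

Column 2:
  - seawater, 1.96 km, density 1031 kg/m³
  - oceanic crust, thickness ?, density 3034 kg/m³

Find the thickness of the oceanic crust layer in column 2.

Take the compensation level at the base of the deeper column (depth z_c below the surface of column 1) and equate Σ ρ_i t_i down to z_c; mantle fills any gap and the z_c terms cancel.
Column 1: 24.6×2675 + (z_c − 24.6)×3340
Column 2: 2.87×0 + 1.96×1031 + x×3034 + (z_c − 2.87 − 1.96 − x)×3340
The z_c×3340 term appears on both sides and cancels. Collect the known terms of each column as K = Σ(ρt)_known − 3340 × (depth of known layers): K_1 = 65805 − 3340×24.6 = −16359; K_2 = 2020.76 − 3340×(2.87 + 1.96) = −14111.44.
Balance: K_1 = K_2 − x×(3340 − 3034), so x = (K_2 − K_1)/(3340 − 3034) = 2247.56/306 = 7.34 km.

7.34 km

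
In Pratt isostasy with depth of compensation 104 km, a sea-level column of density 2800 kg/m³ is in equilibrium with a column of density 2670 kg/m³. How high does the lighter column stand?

ρ_ref D = ρ (D + h) → h = D (ρ_ref − ρ)/ρ.
h = 104 km × (2800 − 2670)/2670 = 5.06 km.

5.06 km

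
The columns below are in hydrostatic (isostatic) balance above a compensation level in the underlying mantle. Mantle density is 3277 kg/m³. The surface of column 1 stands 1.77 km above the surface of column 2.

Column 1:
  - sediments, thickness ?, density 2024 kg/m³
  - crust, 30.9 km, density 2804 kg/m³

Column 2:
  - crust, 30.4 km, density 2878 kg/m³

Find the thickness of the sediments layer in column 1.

2.65 km

Take the compensation level at the base of the deeper column (depth z_c below the surface of column 1) and equate Σ ρ_i t_i down to z_c; mantle fills any gap and the z_c terms cancel.
Column 1: x×2024 + 30.9×2804 + (z_c − 30.9 − x)×3277
Column 2: 1.77×0 + 30.4×2878 + (z_c − 1.77 − 30.4)×3277
The z_c×3277 term appears on both sides and cancels. Collect the known terms of each column as K = Σ(ρt)_known − 3277 × (depth of known layers): K_1 = 86643.6 − 3277×30.9 = −14615.7; K_2 = 87491.2 − 3277×(1.77 + 30.4) = −17929.89.
Balance: K_1 − x×(3277 − 2024) = K_2, so x = (K_1 − K_2)/(3277 − 2024) = 3314.19/1253 = 2.65 km.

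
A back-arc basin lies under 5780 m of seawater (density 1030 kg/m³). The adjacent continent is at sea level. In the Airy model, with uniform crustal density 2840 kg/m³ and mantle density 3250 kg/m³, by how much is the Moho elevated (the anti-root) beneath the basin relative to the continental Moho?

25500 m

By Archimedes' principle applied to the lithosphere: replacing crust with seawater at the top is compensated by replacing crust with mantle at the base: d (ρ_c − ρ_w) = a (ρ_m − ρ_c).
a = d (ρ_c − ρ_w)/(ρ_m − ρ_c) = 5780 m × 1810/410 = 25500 m.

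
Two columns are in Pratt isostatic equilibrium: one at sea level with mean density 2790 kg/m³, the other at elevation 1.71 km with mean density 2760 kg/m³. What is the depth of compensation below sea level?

157 km

ρ_ref D = ρ (D + h) → D (ρ_ref − ρ) = ρ h.
D = ρ h/(ρ_ref − ρ) = 2760 × 1.71 km/(2790 − 2760) = 157 km.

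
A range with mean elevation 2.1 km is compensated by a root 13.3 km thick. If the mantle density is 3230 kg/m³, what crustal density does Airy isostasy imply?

2790 kg/m³

ρ_c h = (ρ_m − ρ_c) r → ρ_c (h + r) = ρ_m r → ρ_c = ρ_m r / (h + r).
ρ_c = 3230 × 13.3 km / (2.1 km + 13.3 km) = 2790 kg/m³.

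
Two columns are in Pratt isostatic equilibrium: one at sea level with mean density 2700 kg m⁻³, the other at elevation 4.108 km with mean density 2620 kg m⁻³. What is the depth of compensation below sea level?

ρ_ref D = ρ (D + h) → D (ρ_ref − ρ) = ρ h.
D = ρ h/(ρ_ref − ρ) = 2620 × 4.108 km/(2700 − 2620) = 135 km.

135 km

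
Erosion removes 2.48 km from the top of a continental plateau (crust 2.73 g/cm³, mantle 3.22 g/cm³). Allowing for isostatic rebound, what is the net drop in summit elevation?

Rebound u = e ρ_c/ρ_m = 2.48 km × 2.73/3.22 = 2.103 km.
Net surface drop = e − u = 2.48 km − 2.103 km = e (ρ_m − ρ_c)/ρ_m = 0.377 km.

0.377 km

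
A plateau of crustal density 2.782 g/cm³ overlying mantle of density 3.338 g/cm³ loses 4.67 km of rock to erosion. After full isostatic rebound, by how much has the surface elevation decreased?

Rebound u = e ρ_c/ρ_m = 4.67 km × 2.782/3.338 = 3.892 km.
Net surface drop = e − u = 4.67 km − 3.892 km = e (ρ_m − ρ_c)/ρ_m = 0.778 km.

0.778 km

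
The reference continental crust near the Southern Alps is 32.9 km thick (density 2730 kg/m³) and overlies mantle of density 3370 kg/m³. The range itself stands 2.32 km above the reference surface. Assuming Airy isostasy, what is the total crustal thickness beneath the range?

Root depth r = h ρ_c / (ρ_m − ρ_c) = 2.32 km × 2730 / 640 = 9.896 km.
Total thickness = T + h + r = 32.9 km + 2.32 km + 9.896 km = 45.1 km.

45.1 km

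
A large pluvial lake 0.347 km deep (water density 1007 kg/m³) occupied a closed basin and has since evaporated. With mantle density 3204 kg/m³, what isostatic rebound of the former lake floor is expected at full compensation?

u = d ρ_w/ρ_m = 0.347 km × 1007/3204 = 0.109 km.

0.109 km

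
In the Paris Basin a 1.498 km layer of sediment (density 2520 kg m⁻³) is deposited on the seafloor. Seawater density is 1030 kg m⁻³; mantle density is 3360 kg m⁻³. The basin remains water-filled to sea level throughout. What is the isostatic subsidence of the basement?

Submarine loading: the sediment displaces seawater, and the subsidence is in turn flooded, so s (ρ_m − ρ_w) = t (ρ_sed − ρ_w).
s = 1.498 km × (2520 − 1030) / (3360 − 1030) = 0.958 km.

0.958 km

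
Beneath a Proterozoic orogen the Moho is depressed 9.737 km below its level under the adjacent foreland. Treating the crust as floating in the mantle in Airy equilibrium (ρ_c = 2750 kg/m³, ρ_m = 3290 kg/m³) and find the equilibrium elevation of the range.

For local isostatic compensation: ρ_c h = (ρ_m − ρ_c) r.
h = r (ρ_m − ρ_c) / ρ_c = 9.737 km × (3290 − 2750) / 2750 = 1.91 km.

1.91 km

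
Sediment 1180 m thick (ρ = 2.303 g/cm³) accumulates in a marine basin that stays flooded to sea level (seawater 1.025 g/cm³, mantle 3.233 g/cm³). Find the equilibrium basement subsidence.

683 m

Submarine loading: the sediment displaces seawater, and the subsidence is in turn flooded, so s (ρ_m − ρ_w) = t (ρ_sed − ρ_w).
s = 1180 m × (2.303 − 1.025) / (3.233 − 1.025) = 683 m.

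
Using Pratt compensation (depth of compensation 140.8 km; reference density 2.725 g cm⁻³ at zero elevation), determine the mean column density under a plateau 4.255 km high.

2.65 g cm⁻³

Pratt balance: ρ_ref D = ρ (D + h).
ρ = ρ_ref D/(D + h) = 2.725 × 140.8 km/(140.8 km + 4.255 km) = 2.65 g cm⁻³.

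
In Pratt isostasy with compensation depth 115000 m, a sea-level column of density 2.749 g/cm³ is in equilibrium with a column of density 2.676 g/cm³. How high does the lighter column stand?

ρ_ref D = ρ (D + h) → h = D (ρ_ref − ρ)/ρ.
h = 115000 m × (2.749 − 2.676)/2.676 = 3140 m.

3140 m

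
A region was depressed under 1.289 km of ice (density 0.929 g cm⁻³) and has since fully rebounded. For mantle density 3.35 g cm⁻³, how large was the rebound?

Removing the load lets mantle flow back in; uplift u satisfies ρ_ice t = ρ_m u.
u = t ρ_ice/ρ_m = 1.289 km × 0.929/3.35 = 0.357 km.

0.357 km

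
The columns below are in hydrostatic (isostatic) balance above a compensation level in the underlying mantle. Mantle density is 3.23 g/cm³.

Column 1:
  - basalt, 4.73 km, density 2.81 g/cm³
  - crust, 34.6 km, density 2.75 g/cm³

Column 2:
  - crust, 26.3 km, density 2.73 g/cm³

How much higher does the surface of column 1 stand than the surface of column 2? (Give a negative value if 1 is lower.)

1.69 km

For any compensation level in the mantle, the mantle terms cancel and isostasy reduces to e = (Σt_1 − Σt_2) − (Σ(ρt)_1 − Σ(ρt)_2) / ρ_m.
Σt_1 = 39.33 km; Σt_2 = 26.3 km; Σ(ρt)_1 = 108.4413; Σ(ρt)_2 = 71.799 (in km·g/cm³).
e = (39.33 − 26.3) − (108.4413 − 71.799) / 3.23 = 1.69 km.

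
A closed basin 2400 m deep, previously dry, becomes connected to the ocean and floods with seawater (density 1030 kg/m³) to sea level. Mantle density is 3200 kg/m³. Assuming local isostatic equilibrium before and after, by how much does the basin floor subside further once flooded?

After flooding the water column is d + s deep. Its weight must equal the weight of mantle displaced by the extra subsidence s: (d + s) ρ_w = s ρ_m.
s = d ρ_w / (ρ_m − ρ_w) = 2400 m × 1030/(3200 − 1030) = 1140 m.

1140 m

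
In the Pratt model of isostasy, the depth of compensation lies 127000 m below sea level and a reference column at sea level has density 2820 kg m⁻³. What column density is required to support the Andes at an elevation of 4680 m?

Pratt balance: ρ_ref D = ρ (D + h).
ρ = ρ_ref D/(D + h) = 2820 × 127000 m/(127000 m + 4680 m) = 2720 kg m⁻³.

2720 kg m⁻³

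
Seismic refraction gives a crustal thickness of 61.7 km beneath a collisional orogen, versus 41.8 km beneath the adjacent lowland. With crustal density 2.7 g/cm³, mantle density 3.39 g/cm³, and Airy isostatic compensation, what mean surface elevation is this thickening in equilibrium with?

4.05 km

Excess crust Δ = 61.7 km − 41.8 km = 19.9 km, split between elevation h and root r with h + r = Δ.
Airy balance ρ_c h = (ρ_m − ρ_c) r gives r = h ρ_c/(ρ_m − ρ_c), so h (1 + ρ_c/(ρ_m − ρ_c)) = Δ, i.e. h = Δ (ρ_m − ρ_c)/ρ_m.
h = 19.9 km × 0.69/3.39 = 4.05 km.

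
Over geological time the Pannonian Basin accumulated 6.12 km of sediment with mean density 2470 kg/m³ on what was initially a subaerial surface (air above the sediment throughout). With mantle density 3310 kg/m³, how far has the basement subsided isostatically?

Subaerial load: s = t ρ_sed / ρ_m = 6.12 km × 2470/3310 = 4.57 km.

4.57 km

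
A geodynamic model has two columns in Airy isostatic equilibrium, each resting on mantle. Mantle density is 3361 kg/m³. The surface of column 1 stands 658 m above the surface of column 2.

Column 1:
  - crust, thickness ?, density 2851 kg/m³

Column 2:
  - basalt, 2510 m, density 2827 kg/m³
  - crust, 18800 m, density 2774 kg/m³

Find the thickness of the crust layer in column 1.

Take the compensation level at the base of the deeper column (depth z_c below the surface of column 1) and equate Σ ρ_i t_i down to z_c; mantle fills any gap and the z_c terms cancel.
Column 1: x×2851 + (z_c − 0 − x)×3361
Column 2: 658×0 + 2510×2827 + 18800×2774 + (z_c − 658 − 21310)×3361
The z_c×3361 term appears on both sides and cancels. Collect the known terms of each column as K = Σ(ρt)_known − 3361 × (depth of known layers): K_1 = 0 − 3361×0 = 0; K_2 = 59246970 − 3361×(658 + 21310) = −14587478.
Balance: K_1 − x×(3361 − 2851) = K_2, so x = (K_1 − K_2)/(3361 − 2851) = 14587500/510 = 28600 m.

28600 m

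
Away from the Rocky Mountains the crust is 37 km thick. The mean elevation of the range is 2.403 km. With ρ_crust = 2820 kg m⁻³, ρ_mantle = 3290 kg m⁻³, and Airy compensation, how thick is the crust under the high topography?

Root depth r = h ρ_c / (ρ_m − ρ_c) = 2.403 km × 2820 / 470 = 14.42 km.
Total thickness = T + h + r = 37 km + 2.403 km + 14.42 km = 53.8 km.

53.8 km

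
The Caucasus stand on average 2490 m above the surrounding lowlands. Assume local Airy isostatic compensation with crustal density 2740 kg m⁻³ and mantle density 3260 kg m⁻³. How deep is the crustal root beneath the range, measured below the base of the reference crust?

For local isostatic compensation: the weight of the topography is balanced by the buoyancy of the root, ρ_c h = (ρ_m − ρ_c) r.
r = h · ρ_c / (ρ_m − ρ_c) = 2490 m × 2740 / (3260 − 2740) = 13100 m.

13100 m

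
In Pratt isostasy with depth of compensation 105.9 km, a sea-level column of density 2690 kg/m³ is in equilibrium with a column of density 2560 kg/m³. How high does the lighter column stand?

ρ_ref D = ρ (D + h) → h = D (ρ_ref − ρ)/ρ.
h = 105.9 km × (2690 − 2560)/2560 = 5.38 km.

5.38 km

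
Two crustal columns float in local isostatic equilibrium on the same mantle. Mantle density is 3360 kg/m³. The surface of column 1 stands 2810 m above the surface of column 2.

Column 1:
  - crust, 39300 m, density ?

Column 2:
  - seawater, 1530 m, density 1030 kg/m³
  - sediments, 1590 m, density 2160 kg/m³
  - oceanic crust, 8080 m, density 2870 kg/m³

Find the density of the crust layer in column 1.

2880 kg/m³

Take the compensation level at the base of the deeper column (depth z_c below the surface of column 1) and equate Σ ρ_i t_i down to z_c; mantle fills any gap and the z_c terms cancel.
Column 1: 39300×ρ + (z_c − 39300)×3360
Column 2: 2810×0 + 1530×1030 + 1590×2160 + 8080×2870 + (z_c − 2810 − 11200)×3360
The z_c×3360 term appears on both sides and cancels. Collect the known terms of each column as K = Σ(ρt)_known − 3360 × (depth of known layers): K_1 = 0 − 3360×39300 = −132048000; K_2 = 28199900 − 3360×(2810 + 11200) = −18873700.
Balance: K_1 + 39300×ρ = K_2, so ρ = (K_2 − K_1)/39300 = 113174000/39300 = 2880 kg/m³.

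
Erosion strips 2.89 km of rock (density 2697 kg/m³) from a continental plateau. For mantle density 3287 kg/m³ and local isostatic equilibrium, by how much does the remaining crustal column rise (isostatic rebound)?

Unloading: uplift u = e ρ_c/ρ_m = 2.89 km × 2697/3287 = 2.37 km.

2.37 km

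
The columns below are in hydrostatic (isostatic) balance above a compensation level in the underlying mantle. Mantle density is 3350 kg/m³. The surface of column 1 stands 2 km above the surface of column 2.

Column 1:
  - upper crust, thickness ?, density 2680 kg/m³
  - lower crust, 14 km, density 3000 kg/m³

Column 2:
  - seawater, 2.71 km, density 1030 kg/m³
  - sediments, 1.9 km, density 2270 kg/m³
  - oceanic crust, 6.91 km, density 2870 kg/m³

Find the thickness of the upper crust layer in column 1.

20.1 km

Take the compensation level at the base of the deeper column (depth z_c below the surface of column 1) and equate Σ ρ_i t_i down to z_c; mantle fills any gap and the z_c terms cancel.
Column 1: x×2680 + 14×3000 + (z_c − 14 − x)×3350
Column 2: 2×0 + 2.71×1030 + 1.9×2270 + 6.91×2870 + (z_c − 2 − 11.52)×3350
The z_c×3350 term appears on both sides and cancels. Collect the known terms of each column as K = Σ(ρt)_known − 3350 × (depth of known layers): K_1 = 42000 − 3350×14 = −4900; K_2 = 26936 − 3350×(2 + 11.52) = −18356.
Balance: K_1 − x×(3350 − 2680) = K_2, so x = (K_1 − K_2)/(3350 − 2680) = 13456/670 = 20.1 km.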